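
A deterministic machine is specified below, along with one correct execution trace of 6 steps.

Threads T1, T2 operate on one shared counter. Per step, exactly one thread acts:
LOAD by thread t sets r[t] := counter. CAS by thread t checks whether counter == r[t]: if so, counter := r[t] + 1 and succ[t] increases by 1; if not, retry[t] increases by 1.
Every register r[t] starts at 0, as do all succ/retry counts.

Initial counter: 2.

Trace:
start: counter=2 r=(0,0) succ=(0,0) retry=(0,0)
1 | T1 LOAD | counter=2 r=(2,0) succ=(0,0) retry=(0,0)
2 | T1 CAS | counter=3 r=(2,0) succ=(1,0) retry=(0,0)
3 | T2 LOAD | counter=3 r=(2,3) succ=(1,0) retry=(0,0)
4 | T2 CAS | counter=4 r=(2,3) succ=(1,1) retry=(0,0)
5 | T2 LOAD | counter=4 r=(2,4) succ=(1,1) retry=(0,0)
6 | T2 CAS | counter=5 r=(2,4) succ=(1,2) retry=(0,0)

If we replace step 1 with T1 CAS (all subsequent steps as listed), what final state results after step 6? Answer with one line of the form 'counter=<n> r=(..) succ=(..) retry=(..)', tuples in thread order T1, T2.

counter=4 r=(0,3) succ=(0,2) retry=(2,0)

(re-executing from step 1 with the substitution; state before step 1: counter=2 r=(0,0) succ=(0,0) retry=(0,0))
1 | T1 CAS | counter=2 r=(0,0) succ=(0,0) retry=(1,0)
2 | T1 CAS | counter=2 r=(0,0) succ=(0,0) retry=(2,0)
3 | T2 LOAD | counter=2 r=(0,2) succ=(0,0) retry=(2,0)
4 | T2 CAS | counter=3 r=(0,2) succ=(0,1) retry=(2,0)
5 | T2 LOAD | counter=3 r=(0,3) succ=(0,1) retry=(2,0)
6 | T2 CAS | counter=4 r=(0,3) succ=(0,2) retry=(2,0)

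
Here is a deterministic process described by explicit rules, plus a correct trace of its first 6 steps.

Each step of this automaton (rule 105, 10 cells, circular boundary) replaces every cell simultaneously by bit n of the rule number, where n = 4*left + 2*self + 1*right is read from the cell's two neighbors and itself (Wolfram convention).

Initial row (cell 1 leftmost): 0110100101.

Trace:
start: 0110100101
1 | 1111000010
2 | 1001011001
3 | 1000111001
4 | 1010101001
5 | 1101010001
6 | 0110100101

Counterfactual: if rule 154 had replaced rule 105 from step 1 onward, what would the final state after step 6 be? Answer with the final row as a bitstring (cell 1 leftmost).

1101001010

(re-executing steps 1..6 under rule 154; state before step 1: 0110100101)
1 | 0100011000
2 | 1010110100
3 | 0000100011
4 | 1001010110
5 | 0110000100
6 | 1101001010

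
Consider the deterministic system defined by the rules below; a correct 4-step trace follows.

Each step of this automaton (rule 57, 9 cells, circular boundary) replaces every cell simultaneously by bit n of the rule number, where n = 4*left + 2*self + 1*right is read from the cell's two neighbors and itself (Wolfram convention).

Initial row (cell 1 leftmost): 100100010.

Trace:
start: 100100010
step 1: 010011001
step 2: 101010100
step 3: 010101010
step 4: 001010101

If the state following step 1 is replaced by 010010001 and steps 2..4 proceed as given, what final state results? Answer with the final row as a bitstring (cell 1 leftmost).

state after step 1 := 010010001
step 2: 101001100
step 3: 010101010
step 4: 001010101

001010101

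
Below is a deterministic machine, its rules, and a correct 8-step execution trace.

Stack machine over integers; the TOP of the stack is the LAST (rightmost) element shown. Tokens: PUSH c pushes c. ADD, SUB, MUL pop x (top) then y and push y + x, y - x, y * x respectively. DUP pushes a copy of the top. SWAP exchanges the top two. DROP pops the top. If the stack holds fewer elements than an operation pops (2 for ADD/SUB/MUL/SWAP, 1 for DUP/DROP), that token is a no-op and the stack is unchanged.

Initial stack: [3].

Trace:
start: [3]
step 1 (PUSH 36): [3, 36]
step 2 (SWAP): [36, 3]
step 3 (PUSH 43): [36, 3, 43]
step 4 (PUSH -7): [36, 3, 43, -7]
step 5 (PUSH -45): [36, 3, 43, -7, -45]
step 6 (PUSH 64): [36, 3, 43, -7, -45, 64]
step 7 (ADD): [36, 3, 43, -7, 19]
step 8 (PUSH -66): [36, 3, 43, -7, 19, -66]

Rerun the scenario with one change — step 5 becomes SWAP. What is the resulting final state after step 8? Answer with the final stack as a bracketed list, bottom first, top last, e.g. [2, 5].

(re-executing from step 5 with the substitution; state before step 5: [36, 3, 43, -7])
step 5 (SWAP): [36, 3, -7, 43]
step 6 (PUSH 64): [36, 3, -7, 43, 64]
step 7 (ADD): [36, 3, -7, 107]
step 8 (PUSH -66): [36, 3, -7, 107, -66]

[36, 3, -7, 107, -66]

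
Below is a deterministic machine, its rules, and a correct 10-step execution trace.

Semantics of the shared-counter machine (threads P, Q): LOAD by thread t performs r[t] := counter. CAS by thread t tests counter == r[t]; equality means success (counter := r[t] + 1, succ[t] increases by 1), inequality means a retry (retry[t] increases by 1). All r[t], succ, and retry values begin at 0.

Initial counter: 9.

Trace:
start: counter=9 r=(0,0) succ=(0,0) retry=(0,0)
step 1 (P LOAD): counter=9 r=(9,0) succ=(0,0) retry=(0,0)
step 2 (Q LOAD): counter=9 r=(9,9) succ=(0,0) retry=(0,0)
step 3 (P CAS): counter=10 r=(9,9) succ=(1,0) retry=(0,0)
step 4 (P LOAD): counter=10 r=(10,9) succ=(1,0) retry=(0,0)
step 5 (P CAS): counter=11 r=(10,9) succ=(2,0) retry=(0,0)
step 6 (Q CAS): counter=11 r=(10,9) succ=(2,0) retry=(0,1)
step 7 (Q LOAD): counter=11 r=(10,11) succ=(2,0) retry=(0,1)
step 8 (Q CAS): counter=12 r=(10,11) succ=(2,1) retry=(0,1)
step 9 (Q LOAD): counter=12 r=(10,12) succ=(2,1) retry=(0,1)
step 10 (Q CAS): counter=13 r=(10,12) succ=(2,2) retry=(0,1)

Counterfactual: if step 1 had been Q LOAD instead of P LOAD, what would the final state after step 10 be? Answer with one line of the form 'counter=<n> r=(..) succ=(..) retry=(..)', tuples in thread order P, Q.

(re-executing from step 1 with the substitution; state before step 1: counter=9 r=(0,0) succ=(0,0) retry=(0,0))
step 1 (Q LOAD): counter=9 r=(0,9) succ=(0,0) retry=(0,0)
step 2 (Q LOAD): counter=9 r=(0,9) succ=(0,0) retry=(0,0)
step 3 (P CAS): counter=9 r=(0,9) succ=(0,0) retry=(1,0)
step 4 (P LOAD): counter=9 r=(9,9) succ=(0,0) retry=(1,0)
step 5 (P CAS): counter=10 r=(9,9) succ=(1,0) retry=(1,0)
step 6 (Q CAS): counter=10 r=(9,9) succ=(1,0) retry=(1,1)
step 7 (Q LOAD): counter=10 r=(9,10) succ=(1,0) retry=(1,1)
step 8 (Q CAS): counter=11 r=(9,10) succ=(1,1) retry=(1,1)
step 9 (Q LOAD): counter=11 r=(9,11) succ=(1,1) retry=(1,1)
step 10 (Q CAS): counter=12 r=(9,11) succ=(1,2) retry=(1,1)

counter=12 r=(9,11) succ=(1,2) retry=(1,1)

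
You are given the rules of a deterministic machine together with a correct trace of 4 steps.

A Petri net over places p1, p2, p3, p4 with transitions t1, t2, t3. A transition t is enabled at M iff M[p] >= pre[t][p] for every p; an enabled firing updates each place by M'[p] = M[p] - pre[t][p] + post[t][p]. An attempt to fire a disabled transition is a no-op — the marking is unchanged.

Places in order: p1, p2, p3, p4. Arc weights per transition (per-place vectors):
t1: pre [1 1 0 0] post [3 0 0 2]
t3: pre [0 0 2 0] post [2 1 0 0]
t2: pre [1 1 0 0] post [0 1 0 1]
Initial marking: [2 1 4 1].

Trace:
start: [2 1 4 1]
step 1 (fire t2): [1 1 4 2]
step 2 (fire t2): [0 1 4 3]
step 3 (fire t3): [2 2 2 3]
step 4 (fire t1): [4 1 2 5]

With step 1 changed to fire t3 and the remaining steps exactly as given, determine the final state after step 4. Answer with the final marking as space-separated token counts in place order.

(re-executing from step 1 with the substitution; state before step 1: [2 1 4 1])
step 1 (fire t3): [4 2 2 1]
step 2 (fire t2): [3 2 2 2]
step 3 (fire t3): [5 3 0 2]
step 4 (fire t1): [7 2 0 4]

7 2 0 4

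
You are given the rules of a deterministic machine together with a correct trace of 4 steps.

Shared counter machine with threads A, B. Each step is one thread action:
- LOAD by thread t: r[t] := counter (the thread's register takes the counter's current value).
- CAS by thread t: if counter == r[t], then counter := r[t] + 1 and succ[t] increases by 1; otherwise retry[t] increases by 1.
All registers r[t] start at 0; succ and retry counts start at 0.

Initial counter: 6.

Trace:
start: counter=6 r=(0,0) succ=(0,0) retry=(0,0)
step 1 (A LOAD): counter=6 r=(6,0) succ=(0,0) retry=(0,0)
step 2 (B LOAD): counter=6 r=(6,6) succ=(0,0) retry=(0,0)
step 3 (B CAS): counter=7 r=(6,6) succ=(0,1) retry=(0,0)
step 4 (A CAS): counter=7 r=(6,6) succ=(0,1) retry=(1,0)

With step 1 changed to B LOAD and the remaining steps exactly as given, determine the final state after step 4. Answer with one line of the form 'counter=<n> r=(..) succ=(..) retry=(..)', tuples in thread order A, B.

counter=7 r=(0,6) succ=(0,1) retry=(1,0)

(re-executing from step 1 with the substitution; state before step 1: counter=6 r=(0,0) succ=(0,0) retry=(0,0))
step 1 (B LOAD): counter=6 r=(0,6) succ=(0,0) retry=(0,0)
step 2 (B LOAD): counter=6 r=(0,6) succ=(0,0) retry=(0,0)
step 3 (B CAS): counter=7 r=(0,6) succ=(0,1) retry=(0,0)
step 4 (A CAS): counter=7 r=(0,6) succ=(0,1) retry=(1,0)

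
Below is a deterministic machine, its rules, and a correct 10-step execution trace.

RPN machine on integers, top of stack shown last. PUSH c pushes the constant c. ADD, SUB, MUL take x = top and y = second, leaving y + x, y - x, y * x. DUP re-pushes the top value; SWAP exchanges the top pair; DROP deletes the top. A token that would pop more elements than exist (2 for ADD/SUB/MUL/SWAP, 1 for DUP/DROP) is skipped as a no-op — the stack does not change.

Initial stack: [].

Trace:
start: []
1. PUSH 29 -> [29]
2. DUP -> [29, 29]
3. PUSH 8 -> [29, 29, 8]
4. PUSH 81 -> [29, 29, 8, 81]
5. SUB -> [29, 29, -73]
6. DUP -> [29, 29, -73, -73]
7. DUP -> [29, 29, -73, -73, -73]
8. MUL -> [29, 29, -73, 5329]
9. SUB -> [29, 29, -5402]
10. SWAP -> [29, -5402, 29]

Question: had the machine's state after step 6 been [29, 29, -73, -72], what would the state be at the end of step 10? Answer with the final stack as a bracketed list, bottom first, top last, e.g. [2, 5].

state after step 6 := [29, 29, -73, -72]
7. DUP -> [29, 29, -73, -72, -72]
8. MUL -> [29, 29, -73, 5184]
9. SUB -> [29, 29, -5257]
10. SWAP -> [29, -5257, 29]

[29, -5257, 29]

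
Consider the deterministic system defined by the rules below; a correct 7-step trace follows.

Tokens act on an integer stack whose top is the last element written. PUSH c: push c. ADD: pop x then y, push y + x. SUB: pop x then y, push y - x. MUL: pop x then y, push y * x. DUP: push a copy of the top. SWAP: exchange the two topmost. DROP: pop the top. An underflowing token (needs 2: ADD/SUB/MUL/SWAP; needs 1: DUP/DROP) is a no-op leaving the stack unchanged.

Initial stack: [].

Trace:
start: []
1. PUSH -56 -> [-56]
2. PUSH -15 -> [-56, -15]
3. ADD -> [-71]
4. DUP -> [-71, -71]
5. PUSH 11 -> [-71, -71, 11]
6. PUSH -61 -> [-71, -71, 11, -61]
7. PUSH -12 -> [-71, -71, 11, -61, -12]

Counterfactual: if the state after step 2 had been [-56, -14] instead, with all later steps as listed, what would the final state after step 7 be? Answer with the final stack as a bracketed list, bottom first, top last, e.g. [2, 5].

state after step 2 := [-56, -14]
3. ADD -> [-70]
4. DUP -> [-70, -70]
5. PUSH 11 -> [-70, -70, 11]
6. PUSH -61 -> [-70, -70, 11, -61]
7. PUSH -12 -> [-70, -70, 11, -61, -12]

[-70, -70, 11, -61, -12]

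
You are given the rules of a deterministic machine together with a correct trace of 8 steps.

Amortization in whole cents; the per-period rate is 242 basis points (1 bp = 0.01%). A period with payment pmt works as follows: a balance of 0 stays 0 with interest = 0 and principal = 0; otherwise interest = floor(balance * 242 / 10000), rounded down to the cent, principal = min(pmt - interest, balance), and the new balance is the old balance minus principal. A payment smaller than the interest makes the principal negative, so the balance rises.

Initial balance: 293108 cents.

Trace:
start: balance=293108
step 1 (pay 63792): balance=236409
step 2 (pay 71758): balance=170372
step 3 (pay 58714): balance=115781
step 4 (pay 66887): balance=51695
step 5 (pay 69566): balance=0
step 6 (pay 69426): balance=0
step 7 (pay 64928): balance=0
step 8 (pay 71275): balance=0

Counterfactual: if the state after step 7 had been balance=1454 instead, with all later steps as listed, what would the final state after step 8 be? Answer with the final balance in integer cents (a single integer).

state after step 7 := balance=1454
step 8 (pay 71275): balance=0

0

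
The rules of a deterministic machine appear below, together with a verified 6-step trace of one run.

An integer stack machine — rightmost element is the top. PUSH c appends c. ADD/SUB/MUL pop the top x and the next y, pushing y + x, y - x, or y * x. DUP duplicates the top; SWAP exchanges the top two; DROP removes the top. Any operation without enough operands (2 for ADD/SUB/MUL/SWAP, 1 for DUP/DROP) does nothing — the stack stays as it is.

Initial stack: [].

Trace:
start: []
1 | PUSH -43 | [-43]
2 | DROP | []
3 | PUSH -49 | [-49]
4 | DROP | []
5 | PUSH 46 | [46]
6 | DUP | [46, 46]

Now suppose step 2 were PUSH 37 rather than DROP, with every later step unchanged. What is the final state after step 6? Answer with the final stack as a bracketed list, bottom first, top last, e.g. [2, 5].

(re-executing from step 2 with the substitution; state before step 2: [-43])
2 | PUSH 37 | [-43, 37]
3 | PUSH -49 | [-43, 37, -49]
4 | DROP | [-43, 37]
5 | PUSH 46 | [-43, 37, 46]
6 | DUP | [-43, 37, 46, 46]

[-43, 37, 46, 46]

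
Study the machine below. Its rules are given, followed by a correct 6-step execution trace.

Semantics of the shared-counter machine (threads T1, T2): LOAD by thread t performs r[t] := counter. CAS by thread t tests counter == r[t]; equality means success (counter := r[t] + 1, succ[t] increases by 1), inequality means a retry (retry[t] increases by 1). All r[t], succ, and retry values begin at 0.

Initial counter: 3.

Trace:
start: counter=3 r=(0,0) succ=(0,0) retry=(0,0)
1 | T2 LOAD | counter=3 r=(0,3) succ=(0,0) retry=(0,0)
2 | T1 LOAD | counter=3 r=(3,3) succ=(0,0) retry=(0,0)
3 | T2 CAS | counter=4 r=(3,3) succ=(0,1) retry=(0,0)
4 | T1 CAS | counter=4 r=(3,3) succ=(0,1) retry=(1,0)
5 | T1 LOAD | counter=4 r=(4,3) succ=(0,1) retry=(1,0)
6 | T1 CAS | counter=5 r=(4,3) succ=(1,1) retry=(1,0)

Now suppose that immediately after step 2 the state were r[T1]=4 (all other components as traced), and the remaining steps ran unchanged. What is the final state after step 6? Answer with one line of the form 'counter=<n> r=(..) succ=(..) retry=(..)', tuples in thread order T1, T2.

counter=6 r=(5,3) succ=(2,1) retry=(0,0)

state after step 2 := counter=3 r=(4,3) succ=(0,0) retry=(0,0)
3 | T2 CAS | counter=4 r=(4,3) succ=(0,1) retry=(0,0)
4 | T1 CAS | counter=5 r=(4,3) succ=(1,1) retry=(0,0)
5 | T1 LOAD | counter=5 r=(5,3) succ=(1,1) retry=(0,0)
6 | T1 CAS | counter=6 r=(5,3) succ=(2,1) retry=(0,0)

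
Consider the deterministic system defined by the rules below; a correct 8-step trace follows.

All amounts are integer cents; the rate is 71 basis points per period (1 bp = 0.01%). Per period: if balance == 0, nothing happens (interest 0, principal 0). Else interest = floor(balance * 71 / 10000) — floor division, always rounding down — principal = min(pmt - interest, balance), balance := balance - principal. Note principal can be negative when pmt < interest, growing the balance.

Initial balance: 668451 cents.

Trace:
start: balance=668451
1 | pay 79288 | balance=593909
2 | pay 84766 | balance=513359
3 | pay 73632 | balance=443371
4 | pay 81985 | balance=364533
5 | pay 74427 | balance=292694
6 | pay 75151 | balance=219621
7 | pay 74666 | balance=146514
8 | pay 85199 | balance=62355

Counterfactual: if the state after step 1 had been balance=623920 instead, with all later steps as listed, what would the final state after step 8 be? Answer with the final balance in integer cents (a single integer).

state after step 1 := balance=623920
2 | pay 84766 | balance=543583
3 | pay 73632 | balance=473810
4 | pay 81985 | balance=395189
5 | pay 74427 | balance=323567
6 | pay 75151 | balance=250713
7 | pay 74666 | balance=177827
8 | pay 85199 | balance=93890

93890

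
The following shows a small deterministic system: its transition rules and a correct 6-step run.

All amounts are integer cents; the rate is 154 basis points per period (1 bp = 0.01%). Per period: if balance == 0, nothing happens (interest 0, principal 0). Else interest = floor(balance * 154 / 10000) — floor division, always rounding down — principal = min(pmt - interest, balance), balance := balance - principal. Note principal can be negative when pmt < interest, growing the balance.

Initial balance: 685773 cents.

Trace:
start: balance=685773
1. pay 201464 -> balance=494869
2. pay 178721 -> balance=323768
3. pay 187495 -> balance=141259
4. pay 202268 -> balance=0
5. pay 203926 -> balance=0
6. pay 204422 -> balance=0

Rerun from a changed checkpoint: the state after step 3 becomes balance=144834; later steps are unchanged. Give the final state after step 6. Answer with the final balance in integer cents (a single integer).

state after step 3 := balance=144834
4. pay 202268 -> balance=0
5. pay 203926 -> balance=0
6. pay 204422 -> balance=0

0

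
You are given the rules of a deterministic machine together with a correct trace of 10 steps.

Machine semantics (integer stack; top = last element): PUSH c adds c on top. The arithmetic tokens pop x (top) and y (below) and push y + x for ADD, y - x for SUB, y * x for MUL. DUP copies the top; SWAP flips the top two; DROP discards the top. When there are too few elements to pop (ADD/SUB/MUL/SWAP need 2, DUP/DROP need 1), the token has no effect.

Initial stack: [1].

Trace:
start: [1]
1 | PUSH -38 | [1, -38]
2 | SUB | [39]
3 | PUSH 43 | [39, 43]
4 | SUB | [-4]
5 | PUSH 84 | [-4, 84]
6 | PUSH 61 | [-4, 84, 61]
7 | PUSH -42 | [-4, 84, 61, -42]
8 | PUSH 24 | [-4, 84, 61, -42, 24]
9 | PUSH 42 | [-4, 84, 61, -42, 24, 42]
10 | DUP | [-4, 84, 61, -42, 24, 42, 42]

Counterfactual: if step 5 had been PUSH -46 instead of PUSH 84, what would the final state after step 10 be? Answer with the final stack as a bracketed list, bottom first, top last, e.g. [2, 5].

[-4, -46, 61, -42, 24, 42, 42]

(re-executing from step 5 with the substitution; state before step 5: [-4])
5 | PUSH -46 | [-4, -46]
6 | PUSH 61 | [-4, -46, 61]
7 | PUSH -42 | [-4, -46, 61, -42]
8 | PUSH 24 | [-4, -46, 61, -42, 24]
9 | PUSH 42 | [-4, -46, 61, -42, 24, 42]
10 | DUP | [-4, -46, 61, -42, 24, 42, 42]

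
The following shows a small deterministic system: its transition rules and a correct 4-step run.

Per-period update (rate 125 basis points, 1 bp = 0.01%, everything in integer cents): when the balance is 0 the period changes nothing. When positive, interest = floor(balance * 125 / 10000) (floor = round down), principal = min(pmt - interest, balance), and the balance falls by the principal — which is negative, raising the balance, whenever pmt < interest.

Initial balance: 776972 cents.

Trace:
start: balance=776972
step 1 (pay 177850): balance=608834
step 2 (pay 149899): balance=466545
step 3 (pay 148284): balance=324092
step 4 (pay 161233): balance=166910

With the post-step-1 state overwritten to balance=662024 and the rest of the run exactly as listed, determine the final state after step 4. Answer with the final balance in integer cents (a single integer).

222120

state after step 1 := balance=662024
step 2 (pay 149899): balance=520400
step 3 (pay 148284): balance=378621
step 4 (pay 161233): balance=222120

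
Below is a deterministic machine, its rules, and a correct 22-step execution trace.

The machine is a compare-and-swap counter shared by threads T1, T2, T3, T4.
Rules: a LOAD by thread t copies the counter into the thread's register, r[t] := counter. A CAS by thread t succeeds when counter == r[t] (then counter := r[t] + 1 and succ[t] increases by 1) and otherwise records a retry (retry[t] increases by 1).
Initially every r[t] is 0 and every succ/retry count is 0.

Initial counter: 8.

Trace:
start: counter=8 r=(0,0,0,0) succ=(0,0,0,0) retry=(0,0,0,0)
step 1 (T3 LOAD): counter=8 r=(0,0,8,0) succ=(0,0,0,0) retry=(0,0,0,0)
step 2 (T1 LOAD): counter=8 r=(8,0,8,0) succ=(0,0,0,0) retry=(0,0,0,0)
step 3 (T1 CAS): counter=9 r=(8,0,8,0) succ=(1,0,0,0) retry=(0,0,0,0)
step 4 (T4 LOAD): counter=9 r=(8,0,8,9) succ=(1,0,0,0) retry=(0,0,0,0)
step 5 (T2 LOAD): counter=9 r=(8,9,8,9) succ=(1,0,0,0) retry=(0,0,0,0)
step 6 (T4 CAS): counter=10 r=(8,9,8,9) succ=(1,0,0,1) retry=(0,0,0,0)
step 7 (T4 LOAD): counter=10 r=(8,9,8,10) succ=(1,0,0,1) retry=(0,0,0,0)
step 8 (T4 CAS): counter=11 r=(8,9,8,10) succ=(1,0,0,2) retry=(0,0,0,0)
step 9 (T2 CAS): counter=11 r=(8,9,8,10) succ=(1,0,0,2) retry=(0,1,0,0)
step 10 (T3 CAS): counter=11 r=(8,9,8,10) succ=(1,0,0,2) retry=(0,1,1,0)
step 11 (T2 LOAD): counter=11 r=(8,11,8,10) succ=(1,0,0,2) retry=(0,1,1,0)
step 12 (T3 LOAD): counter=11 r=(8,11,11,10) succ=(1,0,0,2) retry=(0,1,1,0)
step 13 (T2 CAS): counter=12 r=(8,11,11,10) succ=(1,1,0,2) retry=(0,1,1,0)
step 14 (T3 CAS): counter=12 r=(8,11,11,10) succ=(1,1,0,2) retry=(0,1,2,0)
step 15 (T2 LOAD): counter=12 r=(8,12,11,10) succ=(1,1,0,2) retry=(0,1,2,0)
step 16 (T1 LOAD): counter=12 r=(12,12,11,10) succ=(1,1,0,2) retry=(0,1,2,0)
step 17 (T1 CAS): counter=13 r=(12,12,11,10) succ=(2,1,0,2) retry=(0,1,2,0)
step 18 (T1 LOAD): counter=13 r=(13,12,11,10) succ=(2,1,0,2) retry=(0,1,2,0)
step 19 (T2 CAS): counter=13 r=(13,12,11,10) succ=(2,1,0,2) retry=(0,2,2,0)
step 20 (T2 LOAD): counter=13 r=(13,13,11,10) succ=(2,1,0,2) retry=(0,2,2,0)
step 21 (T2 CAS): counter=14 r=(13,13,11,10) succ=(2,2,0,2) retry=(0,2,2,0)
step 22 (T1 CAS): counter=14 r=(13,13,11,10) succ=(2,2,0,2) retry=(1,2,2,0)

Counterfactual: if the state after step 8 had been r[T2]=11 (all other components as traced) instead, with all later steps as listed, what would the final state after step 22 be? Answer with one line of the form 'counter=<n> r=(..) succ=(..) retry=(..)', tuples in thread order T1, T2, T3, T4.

counter=15 r=(14,14,12,10) succ=(2,3,0,2) retry=(1,1,2,0)

state after step 8 := counter=11 r=(8,11,8,10) succ=(1,0,0,2) retry=(0,0,0,0)
step 9 (T2 CAS): counter=12 r=(8,11,8,10) succ=(1,1,0,2) retry=(0,0,0,0)
step 10 (T3 CAS): counter=12 r=(8,11,8,10) succ=(1,1,0,2) retry=(0,0,1,0)
step 11 (T2 LOAD): counter=12 r=(8,12,8,10) succ=(1,1,0,2) retry=(0,0,1,0)
step 12 (T3 LOAD): counter=12 r=(8,12,12,10) succ=(1,1,0,2) retry=(0,0,1,0)
step 13 (T2 CAS): counter=13 r=(8,12,12,10) succ=(1,2,0,2) retry=(0,0,1,0)
step 14 (T3 CAS): counter=13 r=(8,12,12,10) succ=(1,2,0,2) retry=(0,0,2,0)
step 15 (T2 LOAD): counter=13 r=(8,13,12,10) succ=(1,2,0,2) retry=(0,0,2,0)
step 16 (T1 LOAD): counter=13 r=(13,13,12,10) succ=(1,2,0,2) retry=(0,0,2,0)
step 17 (T1 CAS): counter=14 r=(13,13,12,10) succ=(2,2,0,2) retry=(0,0,2,0)
step 18 (T1 LOAD): counter=14 r=(14,13,12,10) succ=(2,2,0,2) retry=(0,0,2,0)
step 19 (T2 CAS): counter=14 r=(14,13,12,10) succ=(2,2,0,2) retry=(0,1,2,0)
step 20 (T2 LOAD): counter=14 r=(14,14,12,10) succ=(2,2,0,2) retry=(0,1,2,0)
step 21 (T2 CAS): counter=15 r=(14,14,12,10) succ=(2,3,0,2) retry=(0,1,2,0)
step 22 (T1 CAS): counter=15 r=(14,14,12,10) succ=(2,3,0,2) retry=(1,1,2,0)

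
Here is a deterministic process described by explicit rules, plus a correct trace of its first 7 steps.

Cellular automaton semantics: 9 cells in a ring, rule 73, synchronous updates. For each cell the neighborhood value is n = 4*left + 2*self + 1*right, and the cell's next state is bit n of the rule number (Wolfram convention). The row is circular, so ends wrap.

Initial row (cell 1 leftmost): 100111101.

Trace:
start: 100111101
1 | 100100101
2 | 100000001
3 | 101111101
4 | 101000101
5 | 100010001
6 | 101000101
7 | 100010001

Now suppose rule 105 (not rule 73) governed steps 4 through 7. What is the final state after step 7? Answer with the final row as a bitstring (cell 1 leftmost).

100010001

(re-executing steps 4..7 under rule 105; state before step 4: 101111101)
4 | 111000111
5 | 001010100
6 | 100101001
7 | 100010001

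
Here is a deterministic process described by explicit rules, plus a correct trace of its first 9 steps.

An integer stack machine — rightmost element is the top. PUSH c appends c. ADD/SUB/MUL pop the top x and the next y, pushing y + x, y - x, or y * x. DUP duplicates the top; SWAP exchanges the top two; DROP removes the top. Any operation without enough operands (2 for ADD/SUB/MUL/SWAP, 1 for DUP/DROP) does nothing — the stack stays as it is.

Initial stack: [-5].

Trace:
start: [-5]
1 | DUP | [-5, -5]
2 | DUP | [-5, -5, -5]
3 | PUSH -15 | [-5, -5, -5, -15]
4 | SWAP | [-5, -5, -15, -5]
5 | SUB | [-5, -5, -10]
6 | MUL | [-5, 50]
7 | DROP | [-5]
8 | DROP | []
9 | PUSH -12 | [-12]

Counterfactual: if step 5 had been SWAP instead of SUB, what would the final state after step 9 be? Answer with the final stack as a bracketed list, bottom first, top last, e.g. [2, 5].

[-5, -12]

(re-executing from step 5 with the substitution; state before step 5: [-5, -5, -15, -5])
5 | SWAP | [-5, -5, -5, -15]
6 | MUL | [-5, -5, 75]
7 | DROP | [-5, -5]
8 | DROP | [-5]
9 | PUSH -12 | [-5, -12]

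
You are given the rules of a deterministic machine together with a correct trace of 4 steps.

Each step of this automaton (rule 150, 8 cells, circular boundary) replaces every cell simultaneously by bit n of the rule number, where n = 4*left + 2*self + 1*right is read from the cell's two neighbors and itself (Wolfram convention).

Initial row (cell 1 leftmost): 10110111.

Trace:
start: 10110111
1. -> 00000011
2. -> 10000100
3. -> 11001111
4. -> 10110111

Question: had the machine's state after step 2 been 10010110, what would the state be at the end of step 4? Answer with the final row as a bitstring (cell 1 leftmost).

01101001

state after step 2 := 10010110
3. -> 11110000
4. -> 01101001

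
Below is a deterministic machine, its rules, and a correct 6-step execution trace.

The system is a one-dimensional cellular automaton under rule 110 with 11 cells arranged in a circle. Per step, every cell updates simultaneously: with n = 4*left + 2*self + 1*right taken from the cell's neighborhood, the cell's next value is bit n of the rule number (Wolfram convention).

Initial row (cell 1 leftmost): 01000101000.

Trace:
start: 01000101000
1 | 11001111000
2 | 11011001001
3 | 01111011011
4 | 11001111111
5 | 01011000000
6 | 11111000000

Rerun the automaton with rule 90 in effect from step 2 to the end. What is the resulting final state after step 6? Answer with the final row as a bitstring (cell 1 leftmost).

(re-executing steps 2..6 under rule 90; state before step 2: 11001111000)
2 | 11111001101
3 | 00001111101
4 | 10011000100
5 | 01111101011
6 | 01000100011

01000100011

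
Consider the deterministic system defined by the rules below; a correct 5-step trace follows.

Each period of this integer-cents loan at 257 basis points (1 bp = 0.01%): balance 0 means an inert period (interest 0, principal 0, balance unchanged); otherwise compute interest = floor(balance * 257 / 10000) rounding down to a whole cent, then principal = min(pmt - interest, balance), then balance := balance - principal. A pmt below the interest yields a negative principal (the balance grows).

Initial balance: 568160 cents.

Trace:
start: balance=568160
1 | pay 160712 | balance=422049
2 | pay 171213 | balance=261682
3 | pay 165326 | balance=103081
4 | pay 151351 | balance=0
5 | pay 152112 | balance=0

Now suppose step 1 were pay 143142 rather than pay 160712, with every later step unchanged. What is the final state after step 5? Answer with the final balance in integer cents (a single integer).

0

(re-executing from step 1 with the substitution; state before step 1: balance=568160)
1 | pay 143142 | balance=439619
2 | pay 171213 | balance=279704
3 | pay 165326 | balance=121566
4 | pay 151351 | balance=0
5 | pay 152112 | balance=0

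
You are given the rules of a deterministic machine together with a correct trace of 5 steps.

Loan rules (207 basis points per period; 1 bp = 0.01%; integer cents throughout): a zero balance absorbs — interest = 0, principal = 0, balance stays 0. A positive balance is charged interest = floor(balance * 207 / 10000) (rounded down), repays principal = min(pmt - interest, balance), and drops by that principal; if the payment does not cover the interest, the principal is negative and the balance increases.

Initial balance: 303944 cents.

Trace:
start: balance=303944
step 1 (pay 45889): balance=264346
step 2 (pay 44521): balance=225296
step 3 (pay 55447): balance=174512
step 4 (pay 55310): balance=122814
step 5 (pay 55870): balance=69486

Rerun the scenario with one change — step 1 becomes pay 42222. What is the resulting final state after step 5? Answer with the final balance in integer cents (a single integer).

(re-executing from step 1 with the substitution; state before step 1: balance=303944)
step 1 (pay 42222): balance=268013
step 2 (pay 44521): balance=229039
step 3 (pay 55447): balance=178333
step 4 (pay 55310): balance=126714
step 5 (pay 55870): balance=73466

73466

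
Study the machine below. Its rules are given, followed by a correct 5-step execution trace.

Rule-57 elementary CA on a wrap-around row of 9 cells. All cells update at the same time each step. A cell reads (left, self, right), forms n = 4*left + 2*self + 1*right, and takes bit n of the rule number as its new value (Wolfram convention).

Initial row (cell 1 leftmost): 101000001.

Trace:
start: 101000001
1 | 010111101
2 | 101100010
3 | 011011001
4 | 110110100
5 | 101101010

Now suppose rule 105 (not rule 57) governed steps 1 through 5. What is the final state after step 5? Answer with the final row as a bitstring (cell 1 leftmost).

(re-executing steps 1..5 under rule 105; state before step 1: 101000001)
1 | 110011101
2 | 010010111
3 | 100001101
4 | 101101111
5 | 111111000

111111000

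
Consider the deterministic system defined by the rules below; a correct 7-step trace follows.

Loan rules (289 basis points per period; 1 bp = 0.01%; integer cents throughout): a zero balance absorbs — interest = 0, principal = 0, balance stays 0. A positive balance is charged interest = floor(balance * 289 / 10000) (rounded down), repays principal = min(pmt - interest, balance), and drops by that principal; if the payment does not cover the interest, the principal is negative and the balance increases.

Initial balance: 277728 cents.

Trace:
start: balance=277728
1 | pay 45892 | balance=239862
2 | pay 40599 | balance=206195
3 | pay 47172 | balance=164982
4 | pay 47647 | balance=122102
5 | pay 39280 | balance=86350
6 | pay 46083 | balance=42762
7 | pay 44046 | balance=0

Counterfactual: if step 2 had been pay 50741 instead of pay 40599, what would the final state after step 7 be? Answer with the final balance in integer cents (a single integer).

0

(re-executing from step 2 with the substitution; state before step 2: balance=239862)
2 | pay 50741 | balance=196053
3 | pay 47172 | balance=154546
4 | pay 47647 | balance=111365
5 | pay 39280 | balance=75303
6 | pay 46083 | balance=31396
7 | pay 44046 | balance=0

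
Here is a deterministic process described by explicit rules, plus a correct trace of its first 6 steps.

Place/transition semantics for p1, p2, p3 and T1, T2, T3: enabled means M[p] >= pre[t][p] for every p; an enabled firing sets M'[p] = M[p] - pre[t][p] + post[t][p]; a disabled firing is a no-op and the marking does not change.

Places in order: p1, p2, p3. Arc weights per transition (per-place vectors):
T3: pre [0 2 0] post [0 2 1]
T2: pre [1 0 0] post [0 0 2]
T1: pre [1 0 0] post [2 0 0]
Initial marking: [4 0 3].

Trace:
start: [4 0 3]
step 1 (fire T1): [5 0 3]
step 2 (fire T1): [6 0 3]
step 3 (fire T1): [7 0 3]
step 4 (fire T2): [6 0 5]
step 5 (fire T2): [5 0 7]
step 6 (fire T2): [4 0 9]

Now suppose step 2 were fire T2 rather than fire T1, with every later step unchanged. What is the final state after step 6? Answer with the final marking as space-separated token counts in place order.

(re-executing from step 2 with the substitution; state before step 2: [5 0 3])
step 2 (fire T2): [4 0 5]
step 3 (fire T1): [5 0 5]
step 4 (fire T2): [4 0 7]
step 5 (fire T2): [3 0 9]
step 6 (fire T2): [2 0 11]

2 0 11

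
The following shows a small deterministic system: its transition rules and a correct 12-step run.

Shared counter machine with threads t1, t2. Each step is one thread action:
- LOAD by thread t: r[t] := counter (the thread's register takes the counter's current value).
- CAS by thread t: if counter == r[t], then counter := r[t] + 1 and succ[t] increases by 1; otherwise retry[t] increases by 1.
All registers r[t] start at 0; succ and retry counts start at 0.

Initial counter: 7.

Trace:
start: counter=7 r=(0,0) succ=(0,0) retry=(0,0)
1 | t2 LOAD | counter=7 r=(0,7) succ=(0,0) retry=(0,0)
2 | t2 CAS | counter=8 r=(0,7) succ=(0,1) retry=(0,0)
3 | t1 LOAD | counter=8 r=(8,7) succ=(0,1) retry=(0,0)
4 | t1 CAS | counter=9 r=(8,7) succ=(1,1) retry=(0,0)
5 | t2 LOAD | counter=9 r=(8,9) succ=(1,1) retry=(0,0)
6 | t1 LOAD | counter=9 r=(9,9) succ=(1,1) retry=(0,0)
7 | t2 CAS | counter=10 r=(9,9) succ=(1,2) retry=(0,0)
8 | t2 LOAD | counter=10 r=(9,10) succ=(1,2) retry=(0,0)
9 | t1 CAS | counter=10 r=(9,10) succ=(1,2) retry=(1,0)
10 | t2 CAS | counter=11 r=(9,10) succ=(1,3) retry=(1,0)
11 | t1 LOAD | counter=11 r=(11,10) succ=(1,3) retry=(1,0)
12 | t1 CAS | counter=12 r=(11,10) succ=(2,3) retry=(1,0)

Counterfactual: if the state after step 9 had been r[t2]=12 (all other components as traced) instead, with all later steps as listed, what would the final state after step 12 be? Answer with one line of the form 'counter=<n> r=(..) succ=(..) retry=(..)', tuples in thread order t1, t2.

state after step 9 := counter=10 r=(9,12) succ=(1,2) retry=(1,0)
10 | t2 CAS | counter=10 r=(9,12) succ=(1,2) retry=(1,1)
11 | t1 LOAD | counter=10 r=(10,12) succ=(1,2) retry=(1,1)
12 | t1 CAS | counter=11 r=(10,12) succ=(2,2) retry=(1,1)

counter=11 r=(10,12) succ=(2,2) retry=(1,1)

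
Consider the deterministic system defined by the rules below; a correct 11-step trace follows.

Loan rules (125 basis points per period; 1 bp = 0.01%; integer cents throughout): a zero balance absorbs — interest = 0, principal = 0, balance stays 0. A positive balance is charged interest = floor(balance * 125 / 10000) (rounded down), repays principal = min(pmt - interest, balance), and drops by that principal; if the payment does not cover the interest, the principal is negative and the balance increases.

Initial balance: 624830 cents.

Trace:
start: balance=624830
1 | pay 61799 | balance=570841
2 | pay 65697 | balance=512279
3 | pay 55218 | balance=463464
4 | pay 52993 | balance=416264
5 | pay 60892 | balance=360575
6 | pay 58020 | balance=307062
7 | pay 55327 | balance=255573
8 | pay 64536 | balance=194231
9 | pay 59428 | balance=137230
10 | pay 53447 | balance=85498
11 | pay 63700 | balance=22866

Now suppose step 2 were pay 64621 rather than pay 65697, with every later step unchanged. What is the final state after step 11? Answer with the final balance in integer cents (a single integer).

24069

(re-executing from step 2 with the substitution; state before step 2: balance=570841)
2 | pay 64621 | balance=513355
3 | pay 55218 | balance=464553
4 | pay 52993 | balance=417366
5 | pay 60892 | balance=361691
6 | pay 58020 | balance=308192
7 | pay 55327 | balance=256717
8 | pay 64536 | balance=195389
9 | pay 59428 | balance=138403
10 | pay 53447 | balance=86686
11 | pay 63700 | balance=24069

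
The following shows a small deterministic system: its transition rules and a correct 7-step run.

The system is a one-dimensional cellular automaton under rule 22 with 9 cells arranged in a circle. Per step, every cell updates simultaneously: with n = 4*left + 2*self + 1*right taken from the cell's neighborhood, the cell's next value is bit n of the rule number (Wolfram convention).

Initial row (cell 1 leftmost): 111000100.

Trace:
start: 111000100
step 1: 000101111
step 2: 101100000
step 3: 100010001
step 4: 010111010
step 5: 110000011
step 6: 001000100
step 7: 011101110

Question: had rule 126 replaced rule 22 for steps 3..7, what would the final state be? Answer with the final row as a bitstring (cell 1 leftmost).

100110001

(re-executing steps 3..7 under rule 126; state before step 3: 101100000)
step 3: 111110001
step 4: 000011011
step 5: 100111111
step 6: 111100000
step 7: 100110001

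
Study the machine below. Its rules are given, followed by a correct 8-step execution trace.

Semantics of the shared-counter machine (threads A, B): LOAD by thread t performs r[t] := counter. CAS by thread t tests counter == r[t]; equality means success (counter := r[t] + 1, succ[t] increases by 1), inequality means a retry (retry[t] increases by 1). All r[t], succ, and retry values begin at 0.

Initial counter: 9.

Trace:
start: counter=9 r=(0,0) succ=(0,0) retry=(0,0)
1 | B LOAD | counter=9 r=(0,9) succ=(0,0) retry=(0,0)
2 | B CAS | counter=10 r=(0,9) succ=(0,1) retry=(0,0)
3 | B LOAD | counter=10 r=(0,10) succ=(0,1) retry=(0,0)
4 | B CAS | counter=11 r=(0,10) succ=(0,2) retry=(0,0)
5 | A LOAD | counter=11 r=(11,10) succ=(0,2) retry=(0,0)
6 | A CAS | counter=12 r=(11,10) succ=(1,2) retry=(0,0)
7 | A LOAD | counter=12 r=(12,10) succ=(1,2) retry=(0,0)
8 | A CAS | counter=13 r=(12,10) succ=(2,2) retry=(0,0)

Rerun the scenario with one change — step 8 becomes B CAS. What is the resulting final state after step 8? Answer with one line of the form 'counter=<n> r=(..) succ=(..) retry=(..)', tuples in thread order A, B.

counter=12 r=(12,10) succ=(1,2) retry=(0,1)

(re-executing from step 8 with the substitution; state before step 8: counter=12 r=(12,10) succ=(1,2) retry=(0,0))
8 | B CAS | counter=12 r=(12,10) succ=(1,2) retry=(0,1)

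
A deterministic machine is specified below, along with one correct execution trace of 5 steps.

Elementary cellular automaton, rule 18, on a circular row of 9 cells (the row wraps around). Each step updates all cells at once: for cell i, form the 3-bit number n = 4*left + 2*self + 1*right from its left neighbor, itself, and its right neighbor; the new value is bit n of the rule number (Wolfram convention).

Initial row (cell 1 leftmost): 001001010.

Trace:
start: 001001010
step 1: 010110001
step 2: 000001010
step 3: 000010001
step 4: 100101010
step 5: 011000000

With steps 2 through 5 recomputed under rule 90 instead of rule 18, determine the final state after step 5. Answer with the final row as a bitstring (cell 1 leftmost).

100111110

(re-executing steps 2..5 under rule 90; state before step 2: 010110001)
step 2: 000111010
step 3: 001101001
step 4: 111100110
step 5: 100111110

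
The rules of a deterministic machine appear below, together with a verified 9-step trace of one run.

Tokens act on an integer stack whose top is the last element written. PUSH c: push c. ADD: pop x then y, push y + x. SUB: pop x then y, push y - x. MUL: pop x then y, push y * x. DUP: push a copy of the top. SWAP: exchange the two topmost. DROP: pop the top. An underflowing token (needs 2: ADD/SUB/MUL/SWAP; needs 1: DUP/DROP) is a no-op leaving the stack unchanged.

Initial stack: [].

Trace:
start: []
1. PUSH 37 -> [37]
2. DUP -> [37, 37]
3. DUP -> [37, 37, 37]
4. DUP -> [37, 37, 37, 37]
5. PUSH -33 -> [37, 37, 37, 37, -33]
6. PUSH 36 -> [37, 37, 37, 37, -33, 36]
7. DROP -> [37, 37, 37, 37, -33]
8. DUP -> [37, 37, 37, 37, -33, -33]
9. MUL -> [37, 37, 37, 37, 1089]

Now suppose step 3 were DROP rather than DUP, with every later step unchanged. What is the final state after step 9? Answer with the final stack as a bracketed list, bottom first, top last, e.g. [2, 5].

[37, 37, 1089]

(re-executing from step 3 with the substitution; state before step 3: [37, 37])
3. DROP -> [37]
4. DUP -> [37, 37]
5. PUSH -33 -> [37, 37, -33]
6. PUSH 36 -> [37, 37, -33, 36]
7. DROP -> [37, 37, -33]
8. DUP -> [37, 37, -33, -33]
9. MUL -> [37, 37, 1089]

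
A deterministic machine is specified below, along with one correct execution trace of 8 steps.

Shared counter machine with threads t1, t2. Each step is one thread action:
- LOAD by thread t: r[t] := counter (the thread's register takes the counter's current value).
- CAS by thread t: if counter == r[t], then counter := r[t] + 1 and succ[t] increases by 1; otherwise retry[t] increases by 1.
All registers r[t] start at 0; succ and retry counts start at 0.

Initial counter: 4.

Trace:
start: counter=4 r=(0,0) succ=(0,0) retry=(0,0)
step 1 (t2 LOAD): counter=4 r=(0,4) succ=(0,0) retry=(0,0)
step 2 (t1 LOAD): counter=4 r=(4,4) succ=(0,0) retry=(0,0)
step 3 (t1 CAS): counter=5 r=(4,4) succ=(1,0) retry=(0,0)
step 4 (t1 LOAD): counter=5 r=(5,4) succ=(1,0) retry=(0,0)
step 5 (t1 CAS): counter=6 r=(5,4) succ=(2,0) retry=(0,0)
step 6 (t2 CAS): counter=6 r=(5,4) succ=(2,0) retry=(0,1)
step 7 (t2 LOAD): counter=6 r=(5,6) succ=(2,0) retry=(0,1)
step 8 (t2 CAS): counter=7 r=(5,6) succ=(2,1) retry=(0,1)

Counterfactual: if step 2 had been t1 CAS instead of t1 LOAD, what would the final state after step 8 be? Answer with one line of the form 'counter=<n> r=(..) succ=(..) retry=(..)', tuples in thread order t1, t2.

(re-executing from step 2 with the substitution; state before step 2: counter=4 r=(0,4) succ=(0,0) retry=(0,0))
step 2 (t1 CAS): counter=4 r=(0,4) succ=(0,0) retry=(1,0)
step 3 (t1 CAS): counter=4 r=(0,4) succ=(0,0) retry=(2,0)
step 4 (t1 LOAD): counter=4 r=(4,4) succ=(0,0) retry=(2,0)
step 5 (t1 CAS): counter=5 r=(4,4) succ=(1,0) retry=(2,0)
step 6 (t2 CAS): counter=5 r=(4,4) succ=(1,0) retry=(2,1)
step 7 (t2 LOAD): counter=5 r=(4,5) succ=(1,0) retry=(2,1)
step 8 (t2 CAS): counter=6 r=(4,5) succ=(1,1) retry=(2,1)

counter=6 r=(4,5) succ=(1,1) retry=(2,1)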